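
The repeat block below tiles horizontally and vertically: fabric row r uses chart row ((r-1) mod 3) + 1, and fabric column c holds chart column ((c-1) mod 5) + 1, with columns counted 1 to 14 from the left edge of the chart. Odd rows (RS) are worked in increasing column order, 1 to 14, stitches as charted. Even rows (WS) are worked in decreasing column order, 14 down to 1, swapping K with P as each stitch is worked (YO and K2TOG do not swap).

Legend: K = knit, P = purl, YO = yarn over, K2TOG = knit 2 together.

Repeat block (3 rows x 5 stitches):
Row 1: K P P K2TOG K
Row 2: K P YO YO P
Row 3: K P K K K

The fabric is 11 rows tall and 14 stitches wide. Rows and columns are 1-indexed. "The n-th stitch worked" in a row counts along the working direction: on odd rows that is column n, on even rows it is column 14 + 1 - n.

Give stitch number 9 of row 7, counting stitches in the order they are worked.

Result:
K2TOG

Derivation:
Row 7: (7-1) mod 3 = 0, so use chart row 1. Odd row -> RS.
Chart row 1 tiled across columns 1-14: K P P K2TOG K K P P K2TOG K K P P K2TOG
RS: work column 1 to column 14, symbols as charted — the tiled row is the row as worked.
The 9th stitch worked is K2TOG.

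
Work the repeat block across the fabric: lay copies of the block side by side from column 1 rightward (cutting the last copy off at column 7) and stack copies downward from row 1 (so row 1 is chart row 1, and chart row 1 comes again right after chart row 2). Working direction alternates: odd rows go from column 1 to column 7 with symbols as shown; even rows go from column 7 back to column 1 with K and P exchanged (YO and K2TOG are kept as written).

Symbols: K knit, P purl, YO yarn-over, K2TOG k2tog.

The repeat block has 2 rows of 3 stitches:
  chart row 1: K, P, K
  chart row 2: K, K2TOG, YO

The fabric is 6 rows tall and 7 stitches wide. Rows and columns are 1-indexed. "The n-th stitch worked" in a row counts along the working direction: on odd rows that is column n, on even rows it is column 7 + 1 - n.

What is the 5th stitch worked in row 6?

Row 6: (6-1) mod 2 = 1, so use chart row 2. Even row -> WS.
Chart row 2 tiled across columns 1-7: K K2TOG YO K K2TOG YO K
Wrong side: read the tiled row from column 7 down to 1 and exchange K with P (leave YO, K2TOG).
Row 6 as worked: P YO K2TOG P YO K2TOG P
Counting 5 along the worked row gives YO.

Stitch:
YO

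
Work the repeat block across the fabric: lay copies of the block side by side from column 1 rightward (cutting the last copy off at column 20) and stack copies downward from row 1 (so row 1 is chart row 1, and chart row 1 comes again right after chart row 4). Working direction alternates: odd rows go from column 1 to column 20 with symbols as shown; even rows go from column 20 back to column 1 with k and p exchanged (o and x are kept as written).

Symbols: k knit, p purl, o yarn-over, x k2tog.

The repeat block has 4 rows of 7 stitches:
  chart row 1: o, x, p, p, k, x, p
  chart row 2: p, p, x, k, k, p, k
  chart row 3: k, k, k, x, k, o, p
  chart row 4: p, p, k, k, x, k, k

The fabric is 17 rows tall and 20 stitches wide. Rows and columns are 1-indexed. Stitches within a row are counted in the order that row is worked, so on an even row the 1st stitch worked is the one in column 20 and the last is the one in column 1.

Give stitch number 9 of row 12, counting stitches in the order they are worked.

Stitch:
x

Derivation:
For row 12: chart row = ((12-1) mod 4) + 1 = 4; this is a WS (even) row.
Chart row 4 tiled across columns 1-20: p p k k x k k p p k k x k k p p k k x k
Wrong side: read the tiled row from column 20 down to 1 and exchange k with p (leave o, x).
Row 12 as worked: p x p p k k p p x p p k k p p x p p k k
Counting 9 along the worked row gives x.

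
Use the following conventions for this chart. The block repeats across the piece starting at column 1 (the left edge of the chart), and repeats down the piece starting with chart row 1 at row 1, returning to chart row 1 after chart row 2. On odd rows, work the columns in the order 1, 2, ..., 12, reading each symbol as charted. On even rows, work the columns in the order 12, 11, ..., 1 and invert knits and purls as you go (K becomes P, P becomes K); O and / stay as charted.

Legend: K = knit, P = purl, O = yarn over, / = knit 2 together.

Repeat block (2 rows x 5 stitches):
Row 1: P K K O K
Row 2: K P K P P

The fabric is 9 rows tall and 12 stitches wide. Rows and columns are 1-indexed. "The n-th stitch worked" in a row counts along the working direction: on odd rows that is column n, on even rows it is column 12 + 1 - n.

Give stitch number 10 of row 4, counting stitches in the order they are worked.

For row 4: chart row = ((4-1) mod 2) + 1 = 2; this is a WS (even) row.
Chart row 2 tiled across columns 1-12: K P K P P K P K P P K P
WS: work from column 12 back to column 1 (reverse the tiled row), swapping K<->P (O and / unchanged).
Row 4 as worked: K P K K P K P K K P K P
Stitch 10 in working order -> P

Result:
P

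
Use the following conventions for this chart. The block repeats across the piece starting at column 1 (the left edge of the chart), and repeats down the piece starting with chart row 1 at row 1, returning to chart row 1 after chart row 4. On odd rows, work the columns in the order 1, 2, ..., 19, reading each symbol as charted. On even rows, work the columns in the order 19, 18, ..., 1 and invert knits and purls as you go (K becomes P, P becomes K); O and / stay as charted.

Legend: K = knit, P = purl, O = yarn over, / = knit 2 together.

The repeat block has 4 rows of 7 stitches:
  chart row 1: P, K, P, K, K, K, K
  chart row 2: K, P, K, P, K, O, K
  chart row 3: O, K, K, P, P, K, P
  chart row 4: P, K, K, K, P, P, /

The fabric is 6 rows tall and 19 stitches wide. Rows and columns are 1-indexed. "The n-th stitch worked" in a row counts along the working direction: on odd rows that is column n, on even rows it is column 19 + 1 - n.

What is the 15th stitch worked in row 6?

Result:
P

Derivation:
Row 6: (6-1) mod 4 = 1, so use chart row 2. Even row -> WS.
Chart row 2 tiled across columns 1-19: K P K P K O K K P K P K O K K P K P K
WS: work from column 19 back to column 1 (reverse the tiled row), swapping K<->P (O and / unchanged).
Row 6 as worked: P K P K P P O P K P K P P O P K P K P
Stitch 15 in working order -> P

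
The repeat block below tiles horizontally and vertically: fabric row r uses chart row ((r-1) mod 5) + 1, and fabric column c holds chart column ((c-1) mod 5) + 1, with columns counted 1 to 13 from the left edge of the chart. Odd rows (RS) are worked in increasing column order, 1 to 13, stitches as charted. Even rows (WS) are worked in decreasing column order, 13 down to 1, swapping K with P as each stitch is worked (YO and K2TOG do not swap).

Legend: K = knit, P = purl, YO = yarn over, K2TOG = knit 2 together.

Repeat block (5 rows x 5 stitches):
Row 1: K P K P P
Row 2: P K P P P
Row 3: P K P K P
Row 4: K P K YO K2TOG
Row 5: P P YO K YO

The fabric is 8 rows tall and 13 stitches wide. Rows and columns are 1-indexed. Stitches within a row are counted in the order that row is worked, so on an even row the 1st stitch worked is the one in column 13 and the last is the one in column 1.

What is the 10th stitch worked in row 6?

Result:
K

Derivation:
Row 6: (6-1) mod 5 = 0, so use chart row 1. Even row -> WS.
Chart row 1 tiled across columns 1-13: K P K P P K P K P P K P K
WS: work from column 13 back to column 1 (reverse the tiled row), swapping K<->P (YO and K2TOG unchanged).
Row 6 as worked: P K P K K P K P K K P K P
Counting 10 along the worked row gives K.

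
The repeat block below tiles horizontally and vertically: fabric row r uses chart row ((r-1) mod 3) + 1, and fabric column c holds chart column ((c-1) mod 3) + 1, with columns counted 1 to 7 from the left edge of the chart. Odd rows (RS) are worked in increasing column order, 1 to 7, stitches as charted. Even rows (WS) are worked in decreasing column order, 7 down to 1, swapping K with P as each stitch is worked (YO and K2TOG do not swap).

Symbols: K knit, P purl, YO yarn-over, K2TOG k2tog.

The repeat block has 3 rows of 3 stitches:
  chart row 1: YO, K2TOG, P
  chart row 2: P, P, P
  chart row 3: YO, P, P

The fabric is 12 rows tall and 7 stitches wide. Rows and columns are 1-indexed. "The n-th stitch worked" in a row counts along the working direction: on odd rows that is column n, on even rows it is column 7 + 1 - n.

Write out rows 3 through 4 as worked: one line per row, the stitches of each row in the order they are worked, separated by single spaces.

Row 3: chart row 3, RS - tile across columns 1-7 and work as-is.
Row 4: chart row 1, WS - tiled (columns 1-7): YO K2TOG P YO K2TOG P YO; work from column 7 back to 1 with K<->P swapped.

Rows as worked:
YO P P YO P P YO
YO K K2TOG YO K K2TOG YO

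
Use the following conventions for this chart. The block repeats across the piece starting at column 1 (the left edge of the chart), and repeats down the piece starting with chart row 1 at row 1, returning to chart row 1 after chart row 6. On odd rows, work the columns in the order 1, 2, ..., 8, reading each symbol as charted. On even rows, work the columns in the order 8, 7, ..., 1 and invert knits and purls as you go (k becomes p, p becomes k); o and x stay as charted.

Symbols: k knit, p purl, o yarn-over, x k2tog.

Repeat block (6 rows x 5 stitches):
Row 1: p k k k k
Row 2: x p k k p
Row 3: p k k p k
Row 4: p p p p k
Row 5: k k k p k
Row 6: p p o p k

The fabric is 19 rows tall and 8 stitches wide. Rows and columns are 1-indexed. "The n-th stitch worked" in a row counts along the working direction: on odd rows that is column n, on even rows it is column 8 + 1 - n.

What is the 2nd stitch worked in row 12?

Stitch:
k

Derivation:
Row 12: (12-1) mod 6 = 5, so use chart row 6. Even row -> WS.
Chart row 6 tiled across columns 1-8: p p o p k p p o
WS: work from column 8 back to column 1 (reverse the tiled row), swapping k<->p (o and x unchanged).
Row 12 as worked: o k k p k o k k
Counting 2 along the worked row gives k.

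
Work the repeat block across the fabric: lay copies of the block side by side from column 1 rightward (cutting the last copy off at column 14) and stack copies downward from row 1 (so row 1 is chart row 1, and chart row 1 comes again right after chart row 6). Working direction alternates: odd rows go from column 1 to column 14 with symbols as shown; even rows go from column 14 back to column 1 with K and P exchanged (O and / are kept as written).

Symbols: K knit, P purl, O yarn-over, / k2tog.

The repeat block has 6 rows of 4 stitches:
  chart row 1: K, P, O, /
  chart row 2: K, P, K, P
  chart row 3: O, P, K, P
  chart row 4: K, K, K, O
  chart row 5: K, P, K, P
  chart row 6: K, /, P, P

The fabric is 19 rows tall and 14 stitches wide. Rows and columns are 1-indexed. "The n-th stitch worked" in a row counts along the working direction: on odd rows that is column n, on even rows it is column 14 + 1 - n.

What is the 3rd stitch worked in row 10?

For row 10: chart row = ((10-1) mod 6) + 1 = 4; this is a WS (even) row.
Chart row 4 tiled across columns 1-14: K K K O K K K O K K K O K K
WS row: flip the tiled sequence (start at column 14) and apply K<->P; O and / stay.
Row 10 as worked: P P O P P P O P P P O P P P
Stitch 3 in working order -> O

== STITCH ==
O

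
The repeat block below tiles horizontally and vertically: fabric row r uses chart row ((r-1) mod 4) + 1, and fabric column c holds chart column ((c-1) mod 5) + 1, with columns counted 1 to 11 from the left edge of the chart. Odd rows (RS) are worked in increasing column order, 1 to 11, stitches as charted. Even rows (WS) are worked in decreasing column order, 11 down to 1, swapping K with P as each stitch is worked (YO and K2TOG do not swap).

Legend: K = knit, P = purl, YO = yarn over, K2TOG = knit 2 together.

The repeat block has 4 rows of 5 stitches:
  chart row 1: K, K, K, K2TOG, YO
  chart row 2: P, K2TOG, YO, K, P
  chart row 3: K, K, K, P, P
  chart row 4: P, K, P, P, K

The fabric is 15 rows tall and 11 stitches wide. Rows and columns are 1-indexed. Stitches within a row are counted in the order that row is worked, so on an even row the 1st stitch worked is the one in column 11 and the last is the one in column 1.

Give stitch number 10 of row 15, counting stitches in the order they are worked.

Row 15 uses chart row ((15-1) mod 4)+1 = 3. Row 15 is odd, so RS.
Chart row 3 tiled across columns 1-11: K K K P P K K K P P K
RS: work column 1 to column 11, symbols as charted — the tiled row is the row as worked.
Stitch 10 in working order -> P

Stitch:
P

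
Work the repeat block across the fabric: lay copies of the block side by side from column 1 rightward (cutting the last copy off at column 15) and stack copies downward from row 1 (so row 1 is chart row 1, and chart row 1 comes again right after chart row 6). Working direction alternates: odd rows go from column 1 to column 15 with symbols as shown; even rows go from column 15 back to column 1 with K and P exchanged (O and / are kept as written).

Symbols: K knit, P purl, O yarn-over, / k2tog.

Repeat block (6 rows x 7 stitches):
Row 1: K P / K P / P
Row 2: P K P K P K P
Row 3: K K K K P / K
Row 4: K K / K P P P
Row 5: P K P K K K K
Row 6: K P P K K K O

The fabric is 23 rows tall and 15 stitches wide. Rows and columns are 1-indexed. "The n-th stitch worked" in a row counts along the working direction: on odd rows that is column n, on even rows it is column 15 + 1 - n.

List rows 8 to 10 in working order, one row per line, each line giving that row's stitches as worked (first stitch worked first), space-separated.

Result:
K K P K P K P K K P K P K P K
K K K K P / K K K K K P / K K
P K K K P / P P K K K P / P P

Derivation:
Row 8: chart row 2, WS - tiled (columns 1-15): P K P K P K P P K P K P K P P; work from column 15 back to 1 with K<->P swapped.
Row 9: chart row 3, RS - tile across columns 1-15 and work as-is.
Row 10: chart row 4, WS - tiled (columns 1-15): K K / K P P P K K / K P P P K; work from column 15 back to 1 with K<->P swapped.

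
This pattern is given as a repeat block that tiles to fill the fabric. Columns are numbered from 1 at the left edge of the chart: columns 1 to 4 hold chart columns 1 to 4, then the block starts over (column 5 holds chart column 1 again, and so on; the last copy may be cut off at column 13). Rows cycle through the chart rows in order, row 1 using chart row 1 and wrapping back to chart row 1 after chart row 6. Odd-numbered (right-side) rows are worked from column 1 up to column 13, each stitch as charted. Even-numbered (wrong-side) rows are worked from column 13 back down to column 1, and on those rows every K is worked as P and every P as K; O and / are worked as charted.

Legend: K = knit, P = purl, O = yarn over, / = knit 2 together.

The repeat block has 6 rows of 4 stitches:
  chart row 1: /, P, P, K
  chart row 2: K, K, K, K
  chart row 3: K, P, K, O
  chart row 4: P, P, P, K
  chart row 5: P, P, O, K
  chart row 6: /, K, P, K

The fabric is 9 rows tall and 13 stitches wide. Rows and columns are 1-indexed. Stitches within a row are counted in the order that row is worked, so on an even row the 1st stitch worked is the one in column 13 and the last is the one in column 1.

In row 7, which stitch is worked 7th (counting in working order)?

Result:
P

Derivation:
Row 7 uses chart row ((7-1) mod 6)+1 = 1. Row 7 is odd, so RS.
Chart row 1 tiled across columns 1-13: / P P K / P P K / P P K /
Right side: take the tiled row as-is (worked left to right from column 1).
The 7th stitch worked is P.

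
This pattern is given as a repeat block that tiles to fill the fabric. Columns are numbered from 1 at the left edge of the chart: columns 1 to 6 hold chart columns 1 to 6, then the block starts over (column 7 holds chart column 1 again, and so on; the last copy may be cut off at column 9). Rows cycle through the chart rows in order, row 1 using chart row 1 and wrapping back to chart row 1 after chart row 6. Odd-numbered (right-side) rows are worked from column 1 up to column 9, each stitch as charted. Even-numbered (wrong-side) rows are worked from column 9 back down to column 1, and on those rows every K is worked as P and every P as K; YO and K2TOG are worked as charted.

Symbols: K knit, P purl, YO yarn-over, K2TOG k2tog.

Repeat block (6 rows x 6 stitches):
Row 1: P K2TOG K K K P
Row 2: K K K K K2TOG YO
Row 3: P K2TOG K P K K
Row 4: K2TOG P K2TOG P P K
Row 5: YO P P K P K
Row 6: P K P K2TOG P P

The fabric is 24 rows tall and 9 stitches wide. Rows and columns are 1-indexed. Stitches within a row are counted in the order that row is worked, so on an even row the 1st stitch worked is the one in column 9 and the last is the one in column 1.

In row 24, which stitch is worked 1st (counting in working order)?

Row 24: (24-1) mod 6 = 5, so use chart row 6. Even row -> WS.
Chart row 6 tiled across columns 1-9: P K P K2TOG P P P K P
WS row: flip the tiled sequence (start at column 9) and apply K<->P; YO and K2TOG stay.
Row 24 as worked: K P K K K K2TOG K P K
Counting 1 along the worked row gives K.

Result:
K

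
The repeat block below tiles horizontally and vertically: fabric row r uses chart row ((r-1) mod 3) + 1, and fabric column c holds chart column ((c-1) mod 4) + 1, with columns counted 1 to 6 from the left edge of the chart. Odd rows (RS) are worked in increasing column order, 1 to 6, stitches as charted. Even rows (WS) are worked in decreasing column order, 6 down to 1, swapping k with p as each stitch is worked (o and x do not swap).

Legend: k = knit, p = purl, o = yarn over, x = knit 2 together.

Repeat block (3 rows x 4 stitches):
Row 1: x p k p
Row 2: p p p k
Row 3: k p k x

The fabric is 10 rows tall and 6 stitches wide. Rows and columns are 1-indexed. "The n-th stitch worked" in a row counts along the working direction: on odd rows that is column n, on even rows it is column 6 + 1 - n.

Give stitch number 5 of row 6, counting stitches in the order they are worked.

For row 6: chart row = ((6-1) mod 3) + 1 = 3; this is a WS (even) row.
Chart row 3 tiled across columns 1-6: k p k x k p
Wrong side: read the tiled row from column 6 down to 1 and exchange k with p (leave o, x).
Row 6 as worked: k p x p k p
Counting 5 along the worked row gives k.

Result:
k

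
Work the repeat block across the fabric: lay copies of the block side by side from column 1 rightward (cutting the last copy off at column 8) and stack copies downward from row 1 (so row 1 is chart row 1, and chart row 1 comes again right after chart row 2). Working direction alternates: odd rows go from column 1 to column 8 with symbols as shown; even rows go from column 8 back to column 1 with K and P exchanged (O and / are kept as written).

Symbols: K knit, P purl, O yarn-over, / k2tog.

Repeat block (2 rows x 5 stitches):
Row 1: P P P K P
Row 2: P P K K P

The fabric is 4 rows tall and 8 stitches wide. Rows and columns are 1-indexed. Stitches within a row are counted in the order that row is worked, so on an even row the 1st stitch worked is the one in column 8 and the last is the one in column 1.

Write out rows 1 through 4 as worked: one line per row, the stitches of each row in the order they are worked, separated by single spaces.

Row 1: chart row 1, RS - tile across columns 1-8 and work as-is.
Row 2: chart row 2, WS - tiled (columns 1-8): P P K K P P P K; work from column 8 back to 1 with K<->P swapped.
Row 3: chart row 1, RS - tile across columns 1-8 and work as-is.
Row 4: chart row 2, WS - tiled (columns 1-8): P P K K P P P K; work from column 8 back to 1 with K<->P swapped.

== ROWS AS WORKED ==
P P P K P P P P
P K K K P P K K
P P P K P P P P
P K K K P P K K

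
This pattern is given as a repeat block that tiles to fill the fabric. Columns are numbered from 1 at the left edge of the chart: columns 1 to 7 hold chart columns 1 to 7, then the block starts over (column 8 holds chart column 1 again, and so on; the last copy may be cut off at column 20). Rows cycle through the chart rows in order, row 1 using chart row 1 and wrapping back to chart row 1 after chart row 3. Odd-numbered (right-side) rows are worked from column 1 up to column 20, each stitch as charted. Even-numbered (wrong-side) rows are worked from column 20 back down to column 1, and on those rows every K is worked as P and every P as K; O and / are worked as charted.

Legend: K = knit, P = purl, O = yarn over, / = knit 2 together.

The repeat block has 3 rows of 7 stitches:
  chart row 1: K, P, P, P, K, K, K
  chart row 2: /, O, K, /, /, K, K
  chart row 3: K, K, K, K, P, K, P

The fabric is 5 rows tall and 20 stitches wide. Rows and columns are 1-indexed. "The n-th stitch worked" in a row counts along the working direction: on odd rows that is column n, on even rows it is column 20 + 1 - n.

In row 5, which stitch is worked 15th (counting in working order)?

== STITCH ==
/

Derivation:
Row 5: (5-1) mod 3 = 1, so use chart row 2. Odd row -> RS.
Chart row 2 tiled across columns 1-20: / O K / / K K / O K / / K K / O K / / K
RS row: no reversal, no swap; stitch n worked = column n.
The 15th stitch worked is /.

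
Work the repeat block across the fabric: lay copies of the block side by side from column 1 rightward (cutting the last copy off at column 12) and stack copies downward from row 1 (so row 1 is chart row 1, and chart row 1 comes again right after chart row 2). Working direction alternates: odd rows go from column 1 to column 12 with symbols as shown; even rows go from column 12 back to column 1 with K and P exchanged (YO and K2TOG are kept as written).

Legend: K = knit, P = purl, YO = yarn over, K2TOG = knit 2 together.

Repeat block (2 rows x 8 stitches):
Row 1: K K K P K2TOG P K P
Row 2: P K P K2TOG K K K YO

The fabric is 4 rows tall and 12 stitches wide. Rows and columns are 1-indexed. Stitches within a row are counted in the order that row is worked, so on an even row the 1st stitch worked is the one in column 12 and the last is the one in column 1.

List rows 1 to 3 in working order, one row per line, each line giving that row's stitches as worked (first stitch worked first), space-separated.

Row 1: chart row 1, RS - tile across columns 1-12 and work as-is.
Row 2: chart row 2, WS - tiled (columns 1-12): P K P K2TOG K K K YO P K P K2TOG; work from column 12 back to 1 with K<->P swapped.
Row 3: chart row 1, RS - tile across columns 1-12 and work as-is.

== ROWS AS WORKED ==
K K K P K2TOG P K P K K K P
K2TOG K P K YO P P P K2TOG K P K
K K K P K2TOG P K P K K K P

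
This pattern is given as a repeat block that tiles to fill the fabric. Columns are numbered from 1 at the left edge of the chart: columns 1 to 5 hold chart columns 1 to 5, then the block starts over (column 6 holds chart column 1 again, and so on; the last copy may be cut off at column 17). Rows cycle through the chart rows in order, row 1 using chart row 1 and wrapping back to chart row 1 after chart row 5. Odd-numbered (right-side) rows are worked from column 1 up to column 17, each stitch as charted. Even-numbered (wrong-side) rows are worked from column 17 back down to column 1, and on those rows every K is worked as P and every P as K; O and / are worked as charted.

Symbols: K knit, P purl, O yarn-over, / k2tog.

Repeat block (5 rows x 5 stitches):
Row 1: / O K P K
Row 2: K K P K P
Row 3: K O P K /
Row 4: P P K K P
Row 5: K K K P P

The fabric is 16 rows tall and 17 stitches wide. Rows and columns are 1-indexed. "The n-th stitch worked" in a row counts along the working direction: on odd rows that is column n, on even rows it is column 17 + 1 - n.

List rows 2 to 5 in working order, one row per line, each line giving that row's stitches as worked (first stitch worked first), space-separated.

Result:
P P K P K P P K P K P P K P K P P
K O P K / K O P K / K O P K / K O
K K K P P K K K P P K K K P P K K
K K K P P K K K P P K K K P P K K

Derivation:
Row 2: chart row 2, WS - tiled (columns 1-17): K K P K P K K P K P K K P K P K K; work from column 17 back to 1 with K<->P swapped.
Row 3: chart row 3, RS - tile across columns 1-17 and work as-is.
Row 4: chart row 4, WS - tiled (columns 1-17): P P K K P P P K K P P P K K P P P; work from column 17 back to 1 with K<->P swapped.
Row 5: chart row 5, RS - tile across columns 1-17 and work as-is.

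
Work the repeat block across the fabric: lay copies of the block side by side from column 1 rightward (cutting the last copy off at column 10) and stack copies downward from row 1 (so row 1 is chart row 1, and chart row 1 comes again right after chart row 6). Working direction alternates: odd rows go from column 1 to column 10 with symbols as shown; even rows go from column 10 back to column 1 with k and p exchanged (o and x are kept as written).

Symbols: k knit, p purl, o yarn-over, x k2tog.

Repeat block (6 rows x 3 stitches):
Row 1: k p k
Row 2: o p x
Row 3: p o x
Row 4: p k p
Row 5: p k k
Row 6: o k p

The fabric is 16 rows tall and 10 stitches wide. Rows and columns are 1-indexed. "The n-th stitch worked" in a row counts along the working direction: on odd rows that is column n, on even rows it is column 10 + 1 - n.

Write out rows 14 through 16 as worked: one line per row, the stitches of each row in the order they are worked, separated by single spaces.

== ROWS AS WORKED ==
o x k o x k o x k o
p o x p o x p o x p
k k p k k p k k p k

Derivation:
Row 14: chart row 2, WS - tiled (columns 1-10): o p x o p x o p x o; work from column 10 back to 1 with k<->p swapped.
Row 15: chart row 3, RS - tile across columns 1-10 and work as-is.
Row 16: chart row 4, WS - tiled (columns 1-10): p k p p k p p k p p; work from column 10 back to 1 with k<->p swapped.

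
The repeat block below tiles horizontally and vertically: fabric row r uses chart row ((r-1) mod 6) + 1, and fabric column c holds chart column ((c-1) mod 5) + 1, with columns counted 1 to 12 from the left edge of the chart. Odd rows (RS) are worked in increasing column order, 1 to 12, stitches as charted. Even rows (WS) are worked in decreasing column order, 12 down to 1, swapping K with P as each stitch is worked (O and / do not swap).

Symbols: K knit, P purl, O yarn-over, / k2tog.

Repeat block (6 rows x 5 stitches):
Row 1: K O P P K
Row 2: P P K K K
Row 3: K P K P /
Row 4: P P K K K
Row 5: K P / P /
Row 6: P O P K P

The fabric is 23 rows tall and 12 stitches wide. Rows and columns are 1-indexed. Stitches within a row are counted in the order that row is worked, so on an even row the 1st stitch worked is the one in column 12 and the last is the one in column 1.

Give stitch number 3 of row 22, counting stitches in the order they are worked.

Row 22 uses chart row ((22-1) mod 6)+1 = 4. Row 22 is even, so WS.
Chart row 4 tiled across columns 1-12: P P K K K P P K K K P P
WS row: flip the tiled sequence (start at column 12) and apply K<->P; O and / stay.
Row 22 as worked: K K P P P K K P P P K K
Counting 3 along the worked row gives P.

Result:
P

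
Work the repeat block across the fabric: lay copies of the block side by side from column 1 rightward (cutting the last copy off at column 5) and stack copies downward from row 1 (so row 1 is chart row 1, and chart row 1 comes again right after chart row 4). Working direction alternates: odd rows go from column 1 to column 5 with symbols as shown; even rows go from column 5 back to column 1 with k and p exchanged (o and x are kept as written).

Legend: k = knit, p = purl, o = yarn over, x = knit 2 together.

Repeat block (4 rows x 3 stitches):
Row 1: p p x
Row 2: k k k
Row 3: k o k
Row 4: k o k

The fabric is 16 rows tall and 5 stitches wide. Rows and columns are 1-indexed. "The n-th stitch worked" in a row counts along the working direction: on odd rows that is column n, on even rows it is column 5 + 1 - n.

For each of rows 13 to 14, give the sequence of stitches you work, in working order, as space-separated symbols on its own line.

Result:
p p x p p
p p p p p

Derivation:
Row 13: chart row 1, RS - tile across columns 1-5 and work as-is.
Row 14: chart row 2, WS - tiled (columns 1-5): k k k k k; work from column 5 back to 1 with k<->p swapped.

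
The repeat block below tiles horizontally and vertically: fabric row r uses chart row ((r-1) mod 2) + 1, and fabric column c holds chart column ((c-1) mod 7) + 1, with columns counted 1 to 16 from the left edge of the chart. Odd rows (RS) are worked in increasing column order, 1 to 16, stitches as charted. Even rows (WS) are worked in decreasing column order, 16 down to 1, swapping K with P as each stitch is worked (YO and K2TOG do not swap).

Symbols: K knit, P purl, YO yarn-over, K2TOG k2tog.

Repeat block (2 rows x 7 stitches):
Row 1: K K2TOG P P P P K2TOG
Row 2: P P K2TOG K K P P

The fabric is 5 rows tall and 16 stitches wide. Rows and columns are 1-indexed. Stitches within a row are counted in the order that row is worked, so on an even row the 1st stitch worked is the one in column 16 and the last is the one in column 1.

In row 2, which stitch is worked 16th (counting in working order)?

Row 2 uses chart row ((2-1) mod 2)+1 = 2. Row 2 is even, so WS.
Chart row 2 tiled across columns 1-16: P P K2TOG K K P P P P K2TOG K K P P P P
WS: work from column 16 back to column 1 (reverse the tiled row), swapping K<->P (YO and K2TOG unchanged).
Row 2 as worked: K K K K P P K2TOG K K K K P P K2TOG K K
The 16th stitch worked is K.

Stitch:
K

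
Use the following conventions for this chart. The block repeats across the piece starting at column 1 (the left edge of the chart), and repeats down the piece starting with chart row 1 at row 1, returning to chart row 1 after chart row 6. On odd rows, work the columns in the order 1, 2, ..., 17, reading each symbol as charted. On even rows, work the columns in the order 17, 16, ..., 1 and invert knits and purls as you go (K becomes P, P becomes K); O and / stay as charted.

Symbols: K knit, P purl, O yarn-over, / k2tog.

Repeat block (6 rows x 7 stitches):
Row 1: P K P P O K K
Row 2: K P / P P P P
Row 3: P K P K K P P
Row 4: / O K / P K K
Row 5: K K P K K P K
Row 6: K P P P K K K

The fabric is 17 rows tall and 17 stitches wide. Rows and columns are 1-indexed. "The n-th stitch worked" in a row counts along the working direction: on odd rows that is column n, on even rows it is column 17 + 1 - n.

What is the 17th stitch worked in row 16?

== STITCH ==
/

Derivation:
For row 16: chart row = ((16-1) mod 6) + 1 = 4; this is a WS (even) row.
Chart row 4 tiled across columns 1-17: / O K / P K K / O K / P K K / O K
WS: work from column 17 back to column 1 (reverse the tiled row), swapping K<->P (O and / unchanged).
Row 16 as worked: P O / P P K / P O / P P K / P O /
Stitch 17 in working order -> /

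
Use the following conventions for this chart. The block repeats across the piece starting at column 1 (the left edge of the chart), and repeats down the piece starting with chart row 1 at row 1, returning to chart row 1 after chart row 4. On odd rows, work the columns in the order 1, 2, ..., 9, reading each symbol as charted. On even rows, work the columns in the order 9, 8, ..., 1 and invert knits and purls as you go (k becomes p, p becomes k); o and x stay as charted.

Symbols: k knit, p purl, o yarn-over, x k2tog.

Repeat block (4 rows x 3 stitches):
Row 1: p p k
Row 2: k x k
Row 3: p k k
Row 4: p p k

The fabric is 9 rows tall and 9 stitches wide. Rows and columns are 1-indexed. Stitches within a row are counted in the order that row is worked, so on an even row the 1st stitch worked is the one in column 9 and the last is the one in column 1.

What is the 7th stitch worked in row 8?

Row 8: (8-1) mod 4 = 3, so use chart row 4. Even row -> WS.
Chart row 4 tiled across columns 1-9: p p k p p k p p k
WS: work from column 9 back to column 1 (reverse the tiled row), swapping k<->p (o and x unchanged).
Row 8 as worked: p k k p k k p k k
Stitch 7 in working order -> p

Result:
p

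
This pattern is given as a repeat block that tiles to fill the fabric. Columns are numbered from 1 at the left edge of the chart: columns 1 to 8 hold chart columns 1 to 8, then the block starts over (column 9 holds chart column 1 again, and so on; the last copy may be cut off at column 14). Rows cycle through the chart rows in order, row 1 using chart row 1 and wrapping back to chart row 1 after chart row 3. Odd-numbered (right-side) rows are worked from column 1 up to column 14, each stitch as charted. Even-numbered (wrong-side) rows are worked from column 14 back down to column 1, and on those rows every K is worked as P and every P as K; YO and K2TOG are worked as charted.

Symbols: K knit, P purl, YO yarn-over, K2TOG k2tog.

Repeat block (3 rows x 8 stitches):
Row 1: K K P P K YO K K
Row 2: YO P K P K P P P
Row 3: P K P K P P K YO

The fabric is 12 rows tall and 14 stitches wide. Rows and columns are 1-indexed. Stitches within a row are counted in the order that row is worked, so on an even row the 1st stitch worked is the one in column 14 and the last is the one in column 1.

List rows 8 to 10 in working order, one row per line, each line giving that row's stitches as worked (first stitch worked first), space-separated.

== ROWS AS WORKED ==
K P K P K YO K K K P K P K YO
P K P K P P K YO P K P K P P
YO P K K P P P P YO P K K P P

Derivation:
Row 8: chart row 2, WS - tiled (columns 1-14): YO P K P K P P P YO P K P K P; work from column 14 back to 1 with K<->P swapped.
Row 9: chart row 3, RS - tile across columns 1-14 and work as-is.
Row 10: chart row 1, WS - tiled (columns 1-14): K K P P K YO K K K K P P K YO; work from column 14 back to 1 with K<->P swapped.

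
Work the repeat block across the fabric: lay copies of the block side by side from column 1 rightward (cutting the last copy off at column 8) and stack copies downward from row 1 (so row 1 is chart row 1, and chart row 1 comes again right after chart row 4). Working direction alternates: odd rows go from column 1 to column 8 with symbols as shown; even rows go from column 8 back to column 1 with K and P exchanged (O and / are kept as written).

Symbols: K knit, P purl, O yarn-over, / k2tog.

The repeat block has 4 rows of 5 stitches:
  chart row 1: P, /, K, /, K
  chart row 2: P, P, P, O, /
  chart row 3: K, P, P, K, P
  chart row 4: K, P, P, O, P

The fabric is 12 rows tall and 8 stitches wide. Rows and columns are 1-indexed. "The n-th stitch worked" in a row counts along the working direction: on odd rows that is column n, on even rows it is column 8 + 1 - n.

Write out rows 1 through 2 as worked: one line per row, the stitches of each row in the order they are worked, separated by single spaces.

Rows as worked:
P / K / K P / K
K K K / O K K K

Derivation:
Row 1: chart row 1, RS - tile across columns 1-8 and work as-is.
Row 2: chart row 2, WS - tiled (columns 1-8): P P P O / P P P; work from column 8 back to 1 with K<->P swapped.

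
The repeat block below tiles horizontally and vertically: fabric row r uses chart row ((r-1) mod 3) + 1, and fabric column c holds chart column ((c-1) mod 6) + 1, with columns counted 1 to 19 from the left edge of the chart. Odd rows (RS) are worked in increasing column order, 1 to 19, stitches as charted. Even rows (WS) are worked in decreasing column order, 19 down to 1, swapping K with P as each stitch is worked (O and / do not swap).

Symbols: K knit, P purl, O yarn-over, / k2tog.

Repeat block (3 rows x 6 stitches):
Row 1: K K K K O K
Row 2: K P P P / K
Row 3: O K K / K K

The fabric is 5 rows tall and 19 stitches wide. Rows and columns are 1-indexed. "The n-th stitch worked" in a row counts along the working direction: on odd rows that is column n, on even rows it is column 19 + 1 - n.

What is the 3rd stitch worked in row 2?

Row 2 uses chart row ((2-1) mod 3)+1 = 2. Row 2 is even, so WS.
Chart row 2 tiled across columns 1-19: K P P P / K K P P P / K K P P P / K K
Wrong side: read the tiled row from column 19 down to 1 and exchange K with P (leave O, /).
Row 2 as worked: P P / K K K P P / K K K P P / K K K P
The 3rd stitch worked is /.

== STITCH ==
/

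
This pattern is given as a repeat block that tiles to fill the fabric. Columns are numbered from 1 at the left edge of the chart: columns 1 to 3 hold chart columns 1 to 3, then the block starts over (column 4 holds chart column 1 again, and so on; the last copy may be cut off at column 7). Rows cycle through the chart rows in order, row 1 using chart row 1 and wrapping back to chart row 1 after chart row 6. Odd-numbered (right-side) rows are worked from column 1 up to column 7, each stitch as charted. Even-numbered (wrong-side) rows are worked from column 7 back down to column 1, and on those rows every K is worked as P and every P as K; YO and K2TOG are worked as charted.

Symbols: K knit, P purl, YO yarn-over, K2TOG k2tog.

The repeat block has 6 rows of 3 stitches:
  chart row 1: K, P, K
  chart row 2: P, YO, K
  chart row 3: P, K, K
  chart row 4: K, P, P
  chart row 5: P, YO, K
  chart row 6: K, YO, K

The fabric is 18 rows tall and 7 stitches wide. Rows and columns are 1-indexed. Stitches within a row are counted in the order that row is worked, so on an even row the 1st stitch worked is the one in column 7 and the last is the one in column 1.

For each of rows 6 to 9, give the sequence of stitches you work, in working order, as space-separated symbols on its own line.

Row 6: chart row 6, WS - tiled (columns 1-7): K YO K K YO K K; work from column 7 back to 1 with K<->P swapped.
Row 7: chart row 1, RS - tile across columns 1-7 and work as-is.
Row 8: chart row 2, WS - tiled (columns 1-7): P YO K P YO K P; work from column 7 back to 1 with K<->P swapped.
Row 9: chart row 3, RS - tile across columns 1-7 and work as-is.

== ROWS AS WORKED ==
P P YO P P YO P
K P K K P K K
K P YO K P YO K
P K K P K K P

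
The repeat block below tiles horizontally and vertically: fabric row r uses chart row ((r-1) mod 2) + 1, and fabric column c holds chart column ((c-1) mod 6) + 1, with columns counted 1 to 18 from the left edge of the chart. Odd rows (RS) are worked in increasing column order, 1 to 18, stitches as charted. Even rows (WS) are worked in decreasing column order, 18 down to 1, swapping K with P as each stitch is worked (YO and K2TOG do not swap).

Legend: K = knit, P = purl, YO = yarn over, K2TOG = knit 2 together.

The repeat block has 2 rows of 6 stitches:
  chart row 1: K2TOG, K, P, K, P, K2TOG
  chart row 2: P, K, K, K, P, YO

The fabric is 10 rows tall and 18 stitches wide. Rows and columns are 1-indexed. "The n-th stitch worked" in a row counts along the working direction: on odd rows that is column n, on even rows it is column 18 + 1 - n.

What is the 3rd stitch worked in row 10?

For row 10: chart row = ((10-1) mod 2) + 1 = 2; this is a WS (even) row.
Chart row 2 tiled across columns 1-18: P K K K P YO P K K K P YO P K K K P YO
WS: work from column 18 back to column 1 (reverse the tiled row), swapping K<->P (YO and K2TOG unchanged).
Row 10 as worked: YO K P P P K YO K P P P K YO K P P P K
The 3rd stitch worked is P.

Stitch:
P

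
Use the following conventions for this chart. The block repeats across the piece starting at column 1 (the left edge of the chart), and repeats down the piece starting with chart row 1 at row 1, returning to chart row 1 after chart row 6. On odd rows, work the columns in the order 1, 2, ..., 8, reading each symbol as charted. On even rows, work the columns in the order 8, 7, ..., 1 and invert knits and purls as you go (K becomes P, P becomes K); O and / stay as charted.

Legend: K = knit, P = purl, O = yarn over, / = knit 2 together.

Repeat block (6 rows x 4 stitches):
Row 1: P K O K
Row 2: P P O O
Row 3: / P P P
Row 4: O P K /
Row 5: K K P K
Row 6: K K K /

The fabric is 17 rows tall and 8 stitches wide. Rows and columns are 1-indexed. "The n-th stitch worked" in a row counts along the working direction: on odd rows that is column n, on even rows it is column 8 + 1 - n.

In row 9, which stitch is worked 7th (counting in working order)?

Row 9: (9-1) mod 6 = 2, so use chart row 3. Odd row -> RS.
Chart row 3 tiled across columns 1-8: / P P P / P P P
Right side: take the tiled row as-is (worked left to right from column 1).
Counting 7 along the worked row gives P.

Result:
P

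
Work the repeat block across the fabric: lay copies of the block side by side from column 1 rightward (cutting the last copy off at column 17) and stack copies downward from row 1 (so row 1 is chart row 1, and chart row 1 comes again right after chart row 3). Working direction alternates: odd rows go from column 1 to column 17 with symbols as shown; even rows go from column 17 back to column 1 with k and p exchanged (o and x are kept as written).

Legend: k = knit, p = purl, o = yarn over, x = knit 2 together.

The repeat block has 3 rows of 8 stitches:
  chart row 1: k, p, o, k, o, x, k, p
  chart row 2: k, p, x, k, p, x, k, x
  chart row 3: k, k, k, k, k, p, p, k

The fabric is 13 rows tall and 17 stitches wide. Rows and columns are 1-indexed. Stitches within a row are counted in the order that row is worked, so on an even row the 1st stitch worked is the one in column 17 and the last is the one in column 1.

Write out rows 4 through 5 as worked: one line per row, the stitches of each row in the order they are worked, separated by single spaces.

Row 4: chart row 1, WS - tiled (columns 1-17): k p o k o x k p k p o k o x k p k; work from column 17 back to 1 with k<->p swapped.
Row 5: chart row 2, RS - tile across columns 1-17 and work as-is.

Result:
p k p x o p o k p k p x o p o k p
k p x k p x k x k p x k p x k x k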